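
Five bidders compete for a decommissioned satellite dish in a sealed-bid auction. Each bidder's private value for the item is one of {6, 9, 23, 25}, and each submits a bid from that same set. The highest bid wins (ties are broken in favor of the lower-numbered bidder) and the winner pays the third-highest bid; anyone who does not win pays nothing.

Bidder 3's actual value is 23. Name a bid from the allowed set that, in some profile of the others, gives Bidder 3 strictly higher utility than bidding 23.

Suppose Bidder 1 bids 6, Bidder 2 bids 6, Bidder 4 bids 6 and Bidder 5 bids 25.
Bid 23: loses, pays 0, utility 0.
Bid 25: wins, pays 6, utility 23 - 6 = 17.
So bidding 25 beats truth here (17 > 0).

25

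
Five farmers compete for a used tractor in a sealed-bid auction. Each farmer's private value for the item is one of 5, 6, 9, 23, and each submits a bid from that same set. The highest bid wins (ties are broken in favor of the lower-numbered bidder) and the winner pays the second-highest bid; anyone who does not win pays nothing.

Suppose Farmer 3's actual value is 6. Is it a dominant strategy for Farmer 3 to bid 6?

Yes

Check each profile of the others' bids and compare truth against every alternative bid.
Others bid (5, 5, 5, 5): truth gives 1, best alternative gives 1.
Others bid (5, 5, 5, 6): truth gives 0, best alternative gives 0.
Others bid (5, 5, 5, 9): truth gives 0, best alternative gives 0.
Others bid (5, 5, 5, 23): truth gives 0, best alternative gives 0.
Others bid (5, 5, 6, 5): truth gives 0, best alternative gives 0.
Others bid (5, 5, 6, 6): truth gives 0, best alternative gives 0.
(Remaining 250 profiles checked similarly; truth is weakly best in each.)
In every case the truthful bid is at least as good as any alternative, so it is a dominant strategy.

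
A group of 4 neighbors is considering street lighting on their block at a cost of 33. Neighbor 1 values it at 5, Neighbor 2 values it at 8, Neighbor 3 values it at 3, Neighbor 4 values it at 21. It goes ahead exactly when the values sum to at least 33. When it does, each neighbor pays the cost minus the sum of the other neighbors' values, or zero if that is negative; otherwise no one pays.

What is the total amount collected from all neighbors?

Total value 37 ≥ cost 33, so it is built.
Neighbor 1: others sum to 32; max(0, 33 - 32) = 1.
Neighbor 2: others sum to 29; max(0, 33 - 29) = 4.
Neighbor 3: others sum to 34; max(0, 33 - 34) = 0.
Neighbor 4: others sum to 16; max(0, 33 - 16) = 17.
Total collected = 1 + 4 + 0 + 17 = 22.

22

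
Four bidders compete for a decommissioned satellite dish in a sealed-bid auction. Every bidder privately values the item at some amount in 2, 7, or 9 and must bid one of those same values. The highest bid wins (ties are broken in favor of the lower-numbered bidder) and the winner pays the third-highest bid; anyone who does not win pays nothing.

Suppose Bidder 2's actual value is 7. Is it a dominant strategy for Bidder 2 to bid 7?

No

Consider the case where Bidder 1 bids 2, Bidder 3 bids 2 and Bidder 4 bids 9.
Truthful bid 7: loses, pays 0, utility 0.
Bid 9 instead: wins, pays 2, utility 7 - 2 = 5.
Since 5 > 0, bidding 9 is strictly better here, so truthful bidding is not dominant.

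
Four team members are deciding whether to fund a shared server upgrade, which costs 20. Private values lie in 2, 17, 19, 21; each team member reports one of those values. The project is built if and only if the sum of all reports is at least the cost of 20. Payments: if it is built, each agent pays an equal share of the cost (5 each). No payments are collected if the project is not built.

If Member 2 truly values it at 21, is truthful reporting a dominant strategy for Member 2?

Check each profile of the others' reports and compare truth against every alternative report.
Others report (2, 2, 2): truth gives 16, best alternative gives 16.
Others report (2, 2, 17): truth gives 16, best alternative gives 16.
Others report (2, 2, 19): truth gives 16, best alternative gives 16.
Others report (2, 2, 21): truth gives 16, best alternative gives 16.
Others report (2, 17, 2): truth gives 16, best alternative gives 16.
Others report (2, 17, 17): truth gives 16, best alternative gives 16.
(Remaining 58 profiles checked similarly; truth is weakly best in each.)
In every case the truthful report is at least as good as any alternative, so it is a dominant strategy.

Yes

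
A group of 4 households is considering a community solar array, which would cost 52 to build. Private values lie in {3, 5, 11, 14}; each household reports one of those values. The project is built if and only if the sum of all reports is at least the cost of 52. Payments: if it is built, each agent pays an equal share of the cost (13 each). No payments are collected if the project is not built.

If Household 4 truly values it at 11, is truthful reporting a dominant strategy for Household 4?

Consider the case where Household 1 reports 14, Household 2 reports 14 and Household 3 reports 14.
Truthful report 11: project built, pays 13, utility 11 - 13 = -2.
Report 3 instead: project not built, utility 0.
Since 0 > -2, reporting 3 is strictly better here, so truthful reporting is not dominant.

No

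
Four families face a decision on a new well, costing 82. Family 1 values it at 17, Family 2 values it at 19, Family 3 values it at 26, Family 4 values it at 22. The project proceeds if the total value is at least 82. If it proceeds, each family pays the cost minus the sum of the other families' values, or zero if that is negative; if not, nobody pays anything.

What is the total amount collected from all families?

76

Total value 84 ≥ cost 82, so it is built.
Family 1: others sum to 67; max(0, 82 - 67) = 15.
Family 2: others sum to 65; max(0, 82 - 65) = 17.
Family 3: others sum to 58; max(0, 82 - 58) = 24.
Family 4: others sum to 62; max(0, 82 - 62) = 20.
Total collected = 15 + 17 + 24 + 20 = 76.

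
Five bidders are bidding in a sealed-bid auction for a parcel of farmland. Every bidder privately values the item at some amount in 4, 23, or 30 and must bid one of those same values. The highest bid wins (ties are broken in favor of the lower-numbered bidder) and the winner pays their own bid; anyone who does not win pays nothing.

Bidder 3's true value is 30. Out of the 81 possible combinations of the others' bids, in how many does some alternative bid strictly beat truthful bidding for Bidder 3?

4

Others bid (4, 4, 4, 4): truth gives 0; bid 23 gives 7 > 0. Violating.
Others bid (4, 4, 4, 23): truth gives 0; bid 23 gives 7 > 0. Violating.
Others bid (4, 4, 23, 4): truth gives 0; bid 23 gives 7 > 0. Violating.
Others bid (4, 4, 23, 23): truth gives 0; bid 23 gives 7 > 0. Violating.
Others bid (4, 4, 4, 30): truth gives 0; no alternative beats it.
Others bid (4, 4, 23, 30): truth gives 0; no alternative beats it.
(Checking all 81 profiles: 4 have a profitable deviation, 77 do not.)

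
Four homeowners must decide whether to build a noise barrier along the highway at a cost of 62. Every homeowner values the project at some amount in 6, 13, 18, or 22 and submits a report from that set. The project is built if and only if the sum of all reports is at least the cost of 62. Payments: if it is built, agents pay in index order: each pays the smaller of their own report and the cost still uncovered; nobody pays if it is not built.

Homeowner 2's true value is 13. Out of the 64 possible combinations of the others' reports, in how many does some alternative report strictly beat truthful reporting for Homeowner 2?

Others report (13, 22, 22): truth gives 0; report 6 gives 7 > 0. Violating.
Others report (18, 18, 22): truth gives 0; report 6 gives 7 > 0. Violating.
Others report (18, 22, 18): truth gives 0; report 6 gives 7 > 0. Violating.
Others report (18, 22, 22): truth gives 0; report 6 gives 7 > 0. Violating.
Others report (6, 6, 6): truth gives 0; no alternative beats it.
Others report (6, 6, 13): truth gives 0; no alternative beats it.
(Checking all 64 profiles: 10 have a profitable deviation, 54 do not.)

10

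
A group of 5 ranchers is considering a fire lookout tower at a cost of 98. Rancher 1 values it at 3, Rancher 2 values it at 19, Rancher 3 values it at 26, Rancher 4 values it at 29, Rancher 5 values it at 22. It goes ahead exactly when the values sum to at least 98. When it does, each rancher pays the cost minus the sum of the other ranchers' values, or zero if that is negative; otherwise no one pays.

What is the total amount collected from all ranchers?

94

Total value 99 ≥ cost 98, so it is built.
Rancher 1: others sum to 96; max(0, 98 - 96) = 2.
Rancher 2: others sum to 80; max(0, 98 - 80) = 18.
Rancher 3: others sum to 73; max(0, 98 - 73) = 25.
Rancher 4: others sum to 70; max(0, 98 - 70) = 28.
Rancher 5: others sum to 77; max(0, 98 - 77) = 21.
Total collected = 2 + 18 + 25 + 28 + 21 = 94.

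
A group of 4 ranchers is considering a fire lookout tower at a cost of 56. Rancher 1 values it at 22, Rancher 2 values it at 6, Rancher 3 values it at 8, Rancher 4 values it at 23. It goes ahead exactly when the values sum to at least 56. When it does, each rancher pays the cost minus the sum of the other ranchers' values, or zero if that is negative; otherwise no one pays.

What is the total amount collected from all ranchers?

Total value 59 ≥ cost 56, so it is built.
Rancher 1: others sum to 37; max(0, 56 - 37) = 19.
Rancher 2: others sum to 53; max(0, 56 - 53) = 3.
Rancher 3: others sum to 51; max(0, 56 - 51) = 5.
Rancher 4: others sum to 36; max(0, 56 - 36) = 20.
Total collected = 19 + 3 + 5 + 20 = 47.

47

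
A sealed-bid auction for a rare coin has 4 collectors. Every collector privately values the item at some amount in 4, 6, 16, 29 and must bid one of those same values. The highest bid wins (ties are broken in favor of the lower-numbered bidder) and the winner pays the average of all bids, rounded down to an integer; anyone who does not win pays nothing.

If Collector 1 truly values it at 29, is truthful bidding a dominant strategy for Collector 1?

Consider the case where Collector 2 bids 4, Collector 3 bids 4 and Collector 4 bids 4.
Truthful bid 29: wins, pays 10, utility 29 - 10 = 19.
Bid 4 instead: wins, pays 4, utility 29 - 4 = 25.
Since 25 > 19, bidding 4 is strictly better here, so truthful bidding is not dominant.

No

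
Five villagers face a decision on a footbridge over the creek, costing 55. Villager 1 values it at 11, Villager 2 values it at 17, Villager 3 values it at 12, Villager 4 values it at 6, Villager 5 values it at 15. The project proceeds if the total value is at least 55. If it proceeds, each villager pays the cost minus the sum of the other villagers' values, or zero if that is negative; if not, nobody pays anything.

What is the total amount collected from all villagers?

31

Total value 61 ≥ cost 55, so it is built.
Villager 1: others sum to 50; max(0, 55 - 50) = 5.
Villager 2: others sum to 44; max(0, 55 - 44) = 11.
Villager 3: others sum to 49; max(0, 55 - 49) = 6.
Villager 4: others sum to 55; max(0, 55 - 55) = 0.
Villager 5: others sum to 46; max(0, 55 - 46) = 9.
Total collected = 5 + 11 + 6 + 0 + 9 = 31.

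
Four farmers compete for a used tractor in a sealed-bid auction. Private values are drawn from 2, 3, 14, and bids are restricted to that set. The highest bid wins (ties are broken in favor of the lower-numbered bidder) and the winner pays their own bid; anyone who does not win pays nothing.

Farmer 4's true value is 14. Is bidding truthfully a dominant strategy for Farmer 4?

Consider the case where Farmer 1 bids 2, Farmer 2 bids 2 and Farmer 3 bids 2.
Truthful bid 14: wins, pays 14, utility 14 - 14 = 0.
Bid 3 instead: wins, pays 3, utility 14 - 3 = 11.
Since 11 > 0, bidding 3 is strictly better here, so truthful bidding is not dominant.

No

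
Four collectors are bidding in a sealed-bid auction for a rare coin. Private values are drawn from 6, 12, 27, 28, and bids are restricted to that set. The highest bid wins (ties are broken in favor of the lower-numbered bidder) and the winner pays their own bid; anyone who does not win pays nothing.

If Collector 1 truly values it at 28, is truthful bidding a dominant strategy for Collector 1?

Consider the case where Collector 2 bids 6, Collector 3 bids 6 and Collector 4 bids 6.
Truthful bid 28: wins, pays 28, utility 28 - 28 = 0.
Bid 6 instead: wins, pays 6, utility 28 - 6 = 22.
Since 22 > 0, bidding 6 is strictly better here, so truthful bidding is not dominant.

No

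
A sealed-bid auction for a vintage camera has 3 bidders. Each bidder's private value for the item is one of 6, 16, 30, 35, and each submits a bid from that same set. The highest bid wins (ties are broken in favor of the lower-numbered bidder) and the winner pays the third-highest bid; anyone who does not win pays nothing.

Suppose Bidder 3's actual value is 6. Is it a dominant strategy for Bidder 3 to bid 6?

Yes

Check each profile of the others' bids and compare truth against every alternative bid.
Others bid (6, 6): truth gives 0, best alternative gives 0.
Others bid (6, 16): truth gives 0, best alternative gives 0.
Others bid (6, 30): truth gives 0, best alternative gives 0.
Others bid (6, 35): truth gives 0, best alternative gives 0.
Others bid (16, 6): truth gives 0, best alternative gives 0.
Others bid (16, 16): truth gives 0, best alternative gives 0.
(Remaining 10 profiles checked similarly; truth is weakly best in each.)
In every case the truthful bid is at least as good as any alternative, so it is a dominant strategy.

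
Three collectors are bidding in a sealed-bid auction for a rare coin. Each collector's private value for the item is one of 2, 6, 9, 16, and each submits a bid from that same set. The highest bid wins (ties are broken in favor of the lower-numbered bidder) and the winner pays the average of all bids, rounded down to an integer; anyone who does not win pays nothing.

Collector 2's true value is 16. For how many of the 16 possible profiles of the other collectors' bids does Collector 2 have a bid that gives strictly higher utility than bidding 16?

Others bid (2, 2): truth gives 10; bid 6 gives 13 > 10. Violating.
Others bid (2, 6): truth gives 8; bid 6 gives 12 > 8. Violating.
Others bid (2, 9): truth gives 7; bid 9 gives 10 > 7. Violating.
Others bid (6, 2): truth gives 8; bid 9 gives 11 > 8. Violating.
Others bid (2, 16): truth gives 5; no alternative beats it.
Others bid (6, 16): truth gives 4; no alternative beats it.
(Checking all 16 profiles: 6 have a profitable deviation, 10 do not.)

6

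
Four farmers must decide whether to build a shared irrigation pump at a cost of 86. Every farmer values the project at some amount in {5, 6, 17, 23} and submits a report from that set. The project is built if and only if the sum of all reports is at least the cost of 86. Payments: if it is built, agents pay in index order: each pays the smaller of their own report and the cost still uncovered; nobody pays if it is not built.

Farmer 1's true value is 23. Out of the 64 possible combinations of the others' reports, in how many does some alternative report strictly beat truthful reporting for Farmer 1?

1

Others report (23, 23, 23): truth gives 0; report 17 gives 6 > 0. Violating.
Others report (5, 5, 5): truth gives 0; no alternative beats it.
Others report (5, 5, 6): truth gives 0; no alternative beats it.
(Checking all 64 profiles: 1 has a profitable deviation, 63 do not.)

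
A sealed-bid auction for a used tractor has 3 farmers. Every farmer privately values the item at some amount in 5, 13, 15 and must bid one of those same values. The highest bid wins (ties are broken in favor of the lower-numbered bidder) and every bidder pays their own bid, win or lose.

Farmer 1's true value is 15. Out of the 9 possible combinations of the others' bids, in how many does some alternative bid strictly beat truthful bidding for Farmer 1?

4

Others bid (5, 5): truth gives 0; bid 5 gives 10 > 0. Violating.
Others bid (5, 13): truth gives 0; bid 13 gives 2 > 0. Violating.
Others bid (13, 5): truth gives 0; bid 13 gives 2 > 0. Violating.
Others bid (13, 13): truth gives 0; bid 13 gives 2 > 0. Violating.
Others bid (5, 15): truth gives 0; no alternative beats it.
Others bid (13, 15): truth gives 0; no alternative beats it.
(Checking all 9 profiles: 4 have a profitable deviation, 5 do not.)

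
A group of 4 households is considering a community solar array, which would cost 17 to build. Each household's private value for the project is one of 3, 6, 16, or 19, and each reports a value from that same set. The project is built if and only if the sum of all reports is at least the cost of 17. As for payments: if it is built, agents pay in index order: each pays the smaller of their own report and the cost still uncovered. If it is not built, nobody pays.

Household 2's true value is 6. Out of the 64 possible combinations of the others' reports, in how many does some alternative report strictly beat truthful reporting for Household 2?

28

Others report (3, 3, 16): truth gives 0; report 3 gives 3 > 0. Violating.
Others report (3, 3, 19): truth gives 0; report 3 gives 3 > 0. Violating.
Others report (3, 6, 6): truth gives 0; report 3 gives 3 > 0. Violating.
Others report (3, 6, 16): truth gives 0; report 3 gives 3 > 0. Violating.
Others report (3, 3, 3): truth gives 0; no alternative beats it.
Others report (3, 3, 6): truth gives 0; no alternative beats it.
(Checking all 64 profiles: 28 have a profitable deviation, 36 do not.)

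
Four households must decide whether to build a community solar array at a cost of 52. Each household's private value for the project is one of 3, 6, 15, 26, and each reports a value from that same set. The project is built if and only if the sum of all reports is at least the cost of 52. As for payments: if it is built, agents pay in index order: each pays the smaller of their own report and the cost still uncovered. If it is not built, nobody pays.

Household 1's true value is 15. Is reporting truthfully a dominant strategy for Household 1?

Consider the case where Household 2 reports 3, Household 3 reports 26 and Household 4 reports 26.
Truthful report 15: project built, pays 15, utility 15 - 15 = 0.
Report 3 instead: project built, pays 3, utility 15 - 3 = 12.
Since 12 > 0, reporting 3 is strictly better here, so truthful reporting is not dominant.

No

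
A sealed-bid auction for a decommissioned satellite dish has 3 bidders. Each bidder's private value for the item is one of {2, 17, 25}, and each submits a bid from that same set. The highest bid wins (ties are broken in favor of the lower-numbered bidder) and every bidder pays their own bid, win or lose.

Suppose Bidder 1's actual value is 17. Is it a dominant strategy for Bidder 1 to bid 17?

No

Consider the case where Bidder 2 bids 2 and Bidder 3 bids 2.
Truthful bid 17: wins, pays 17, utility 17 - 17 = 0.
Bid 2 instead: wins, pays 2, utility 17 - 2 = 15.
Since 15 > 0, bidding 2 is strictly better here, so truthful bidding is not dominant.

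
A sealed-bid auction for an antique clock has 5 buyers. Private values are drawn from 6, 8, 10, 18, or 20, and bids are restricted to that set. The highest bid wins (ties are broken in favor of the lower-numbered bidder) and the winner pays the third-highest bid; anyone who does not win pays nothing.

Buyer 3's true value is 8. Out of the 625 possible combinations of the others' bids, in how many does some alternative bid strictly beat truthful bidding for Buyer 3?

Others bid (6, 6, 6, 10): truth gives 0; bid 10 gives 2 > 0. Violating.
Others bid (6, 6, 6, 18): truth gives 0; bid 18 gives 2 > 0. Violating.
Others bid (6, 6, 6, 20): truth gives 0; bid 20 gives 2 > 0. Violating.
Others bid (6, 6, 10, 6): truth gives 0; bid 10 gives 2 > 0. Violating.
Others bid (6, 6, 6, 6): truth gives 2; no alternative beats it.
Others bid (6, 6, 6, 8): truth gives 2; no alternative beats it.
(Checking all 625 profiles: 12 have a profitable deviation, 613 do not.)

12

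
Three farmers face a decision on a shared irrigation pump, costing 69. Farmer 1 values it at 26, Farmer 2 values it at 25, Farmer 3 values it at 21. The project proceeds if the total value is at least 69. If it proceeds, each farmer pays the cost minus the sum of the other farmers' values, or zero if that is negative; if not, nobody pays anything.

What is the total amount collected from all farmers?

63

Total value 72 ≥ cost 69, so it is built.
Farmer 1: others sum to 46; max(0, 69 - 46) = 23.
Farmer 2: others sum to 47; max(0, 69 - 47) = 22.
Farmer 3: others sum to 51; max(0, 69 - 51) = 18.
Total collected = 23 + 22 + 18 = 63.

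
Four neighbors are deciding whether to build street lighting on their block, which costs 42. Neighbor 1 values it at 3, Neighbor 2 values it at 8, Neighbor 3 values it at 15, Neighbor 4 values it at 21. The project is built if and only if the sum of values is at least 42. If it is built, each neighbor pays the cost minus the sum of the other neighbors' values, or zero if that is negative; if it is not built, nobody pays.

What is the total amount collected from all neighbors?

29

Total value 47 ≥ cost 42, so it is built.
Neighbor 1: others sum to 44; max(0, 42 - 44) = 0.
Neighbor 2: others sum to 39; max(0, 42 - 39) = 3.
Neighbor 3: others sum to 32; max(0, 42 - 32) = 10.
Neighbor 4: others sum to 26; max(0, 42 - 26) = 16.
Total collected = 0 + 3 + 10 + 16 = 29.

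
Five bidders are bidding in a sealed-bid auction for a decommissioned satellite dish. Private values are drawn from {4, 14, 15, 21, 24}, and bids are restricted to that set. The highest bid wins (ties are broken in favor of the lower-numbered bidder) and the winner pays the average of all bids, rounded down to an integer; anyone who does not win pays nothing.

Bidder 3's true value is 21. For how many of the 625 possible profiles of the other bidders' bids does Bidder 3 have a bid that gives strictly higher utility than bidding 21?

278

Others bid (4, 4, 4, 4): truth gives 14; bid 14 gives 15 > 14. Violating.
Others bid (4, 4, 4, 14): truth gives 12; bid 14 gives 13 > 12. Violating.
Others bid (4, 4, 4, 15): truth gives 12; bid 15 gives 13 > 12. Violating.
Others bid (4, 4, 4, 24): truth gives 0; bid 24 gives 9 > 0. Violating.
Others bid (4, 4, 4, 21): truth gives 11; no alternative beats it.
Others bid (4, 4, 14, 21): truth gives 9; no alternative beats it.
(Checking all 625 profiles: 278 have a profitable deviation, 347 do not.)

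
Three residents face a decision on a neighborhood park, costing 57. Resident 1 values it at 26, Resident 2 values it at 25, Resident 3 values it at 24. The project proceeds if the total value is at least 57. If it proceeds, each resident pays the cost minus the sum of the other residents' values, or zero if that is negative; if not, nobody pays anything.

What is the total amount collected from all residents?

21

Total value 75 ≥ cost 57, so it is built.
Resident 1: others sum to 49; max(0, 57 - 49) = 8.
Resident 2: others sum to 50; max(0, 57 - 50) = 7.
Resident 3: others sum to 51; max(0, 57 - 51) = 6.
Total collected = 8 + 7 + 6 = 21.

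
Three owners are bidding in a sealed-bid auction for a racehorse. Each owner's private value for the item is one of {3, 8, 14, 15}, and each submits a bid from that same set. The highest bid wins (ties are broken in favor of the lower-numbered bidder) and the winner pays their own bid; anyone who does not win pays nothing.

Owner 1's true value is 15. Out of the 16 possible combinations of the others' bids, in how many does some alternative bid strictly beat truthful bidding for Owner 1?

9

Others bid (3, 3): truth gives 0; bid 3 gives 12 > 0. Violating.
Others bid (3, 8): truth gives 0; bid 8 gives 7 > 0. Violating.
Others bid (3, 14): truth gives 0; bid 14 gives 1 > 0. Violating.
Others bid (8, 3): truth gives 0; bid 8 gives 7 > 0. Violating.
Others bid (3, 15): truth gives 0; no alternative beats it.
Others bid (8, 15): truth gives 0; no alternative beats it.
(Checking all 16 profiles: 9 have a profitable deviation, 7 do not.)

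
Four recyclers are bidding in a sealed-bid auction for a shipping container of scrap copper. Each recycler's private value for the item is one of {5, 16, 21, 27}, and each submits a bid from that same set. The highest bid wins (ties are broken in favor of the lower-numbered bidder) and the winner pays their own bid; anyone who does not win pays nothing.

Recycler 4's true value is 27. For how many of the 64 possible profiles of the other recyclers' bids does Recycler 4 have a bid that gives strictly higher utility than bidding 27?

8

Others bid (5, 5, 5): truth gives 0; bid 16 gives 11 > 0. Violating.
Others bid (5, 5, 16): truth gives 0; bid 21 gives 6 > 0. Violating.
Others bid (5, 16, 5): truth gives 0; bid 21 gives 6 > 0. Violating.
Others bid (5, 16, 16): truth gives 0; bid 21 gives 6 > 0. Violating.
Others bid (5, 5, 21): truth gives 0; no alternative beats it.
Others bid (5, 5, 27): truth gives 0; no alternative beats it.
(Checking all 64 profiles: 8 have a profitable deviation, 56 do not.)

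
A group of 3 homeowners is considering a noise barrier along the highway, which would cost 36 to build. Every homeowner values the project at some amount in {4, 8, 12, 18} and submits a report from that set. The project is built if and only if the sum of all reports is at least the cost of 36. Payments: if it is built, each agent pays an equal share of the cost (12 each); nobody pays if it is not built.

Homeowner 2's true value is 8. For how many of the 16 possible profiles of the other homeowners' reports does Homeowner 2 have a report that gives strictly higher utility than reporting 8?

Others report (12, 18): truth gives -4; report 4 gives 0 > -4. Violating.
Others report (18, 12): truth gives -4; report 4 gives 0 > -4. Violating.
Others report (4, 4): truth gives 0; no alternative beats it.
Others report (4, 8): truth gives 0; no alternative beats it.
(Checking all 16 profiles: 2 have a profitable deviation, 14 do not.)

2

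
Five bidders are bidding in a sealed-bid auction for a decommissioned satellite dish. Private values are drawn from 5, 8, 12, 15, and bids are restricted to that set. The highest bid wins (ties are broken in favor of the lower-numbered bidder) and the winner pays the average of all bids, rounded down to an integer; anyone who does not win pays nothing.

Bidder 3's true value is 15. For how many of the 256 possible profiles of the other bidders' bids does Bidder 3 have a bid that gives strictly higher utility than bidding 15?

Others bid (5, 5, 5, 5): truth gives 8; bid 8 gives 10 > 8. Violating.
Others bid (5, 5, 5, 8): truth gives 8; bid 8 gives 9 > 8. Violating.
Others bid (5, 5, 5, 12): truth gives 7; bid 12 gives 8 > 7. Violating.
Others bid (5, 5, 8, 5): truth gives 8; bid 8 gives 9 > 8. Violating.
Others bid (5, 5, 5, 15): truth gives 6; no alternative beats it.
Others bid (5, 5, 8, 15): truth gives 6; no alternative beats it.
(Checking all 256 profiles: 23 have a profitable deviation, 233 do not.)

23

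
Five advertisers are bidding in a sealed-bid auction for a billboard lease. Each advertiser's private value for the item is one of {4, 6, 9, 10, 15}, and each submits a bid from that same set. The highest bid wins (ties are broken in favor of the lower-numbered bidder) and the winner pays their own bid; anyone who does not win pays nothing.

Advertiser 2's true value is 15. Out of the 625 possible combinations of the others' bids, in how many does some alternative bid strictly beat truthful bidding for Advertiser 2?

Others bid (4, 4, 4, 4): truth gives 0; bid 6 gives 9 > 0. Violating.
Others bid (4, 4, 4, 6): truth gives 0; bid 6 gives 9 > 0. Violating.
Others bid (4, 4, 4, 9): truth gives 0; bid 9 gives 6 > 0. Violating.
Others bid (4, 4, 4, 10): truth gives 0; bid 10 gives 5 > 0. Violating.
Others bid (4, 4, 4, 15): truth gives 0; no alternative beats it.
Others bid (4, 4, 6, 15): truth gives 0; no alternative beats it.
(Checking all 625 profiles: 192 have a profitable deviation, 433 do not.)

192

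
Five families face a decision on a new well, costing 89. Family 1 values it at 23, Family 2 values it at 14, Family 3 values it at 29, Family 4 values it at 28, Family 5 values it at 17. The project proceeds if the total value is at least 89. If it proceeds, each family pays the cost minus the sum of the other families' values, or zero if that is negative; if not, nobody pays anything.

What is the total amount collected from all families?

14

Total value 111 ≥ cost 89, so it is built.
Family 1: others sum to 88; max(0, 89 - 88) = 1.
Family 2: others sum to 97; max(0, 89 - 97) = 0.
Family 3: others sum to 82; max(0, 89 - 82) = 7.
Family 4: others sum to 83; max(0, 89 - 83) = 6.
Family 5: others sum to 94; max(0, 89 - 94) = 0.
Total collected = 1 + 0 + 7 + 6 + 0 = 14.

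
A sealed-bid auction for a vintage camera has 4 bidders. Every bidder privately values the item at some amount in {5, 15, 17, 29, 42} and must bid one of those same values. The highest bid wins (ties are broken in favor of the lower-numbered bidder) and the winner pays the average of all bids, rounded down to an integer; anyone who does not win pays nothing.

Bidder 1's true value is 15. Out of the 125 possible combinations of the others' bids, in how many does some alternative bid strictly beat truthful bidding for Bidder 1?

Others bid (5, 5, 5): truth gives 8; bid 5 gives 10 > 8. Violating.
Others bid (5, 5, 17): truth gives 0; bid 17 gives 4 > 0. Violating.
Others bid (5, 15, 17): truth gives 0; bid 17 gives 2 > 0. Violating.
Others bid (5, 17, 5): truth gives 0; bid 17 gives 4 > 0. Violating.
Others bid (5, 5, 15): truth gives 5; no alternative beats it.
Others bid (5, 5, 29): truth gives 0; no alternative beats it.
(Checking all 125 profiles: 13 have a profitable deviation, 112 do not.)

13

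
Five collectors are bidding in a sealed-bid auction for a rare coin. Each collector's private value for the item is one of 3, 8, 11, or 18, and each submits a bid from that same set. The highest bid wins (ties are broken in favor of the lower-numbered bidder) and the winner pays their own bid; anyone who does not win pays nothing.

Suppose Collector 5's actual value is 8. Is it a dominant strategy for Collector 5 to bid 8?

Check each profile of the others' bids and compare truth against every alternative bid.
Others bid (3, 3, 3, 3): truth gives 0, best alternative gives 0.
Others bid (3, 3, 3, 8): truth gives 0, best alternative gives 0.
Others bid (3, 3, 3, 11): truth gives 0, best alternative gives 0.
Others bid (3, 3, 3, 18): truth gives 0, best alternative gives 0.
Others bid (3, 3, 8, 3): truth gives 0, best alternative gives 0.
Others bid (3, 3, 8, 8): truth gives 0, best alternative gives 0.
(Remaining 250 profiles checked similarly; truth is weakly best in each.)
In every case the truthful bid is at least as good as any alternative, so it is a dominant strategy.

Yes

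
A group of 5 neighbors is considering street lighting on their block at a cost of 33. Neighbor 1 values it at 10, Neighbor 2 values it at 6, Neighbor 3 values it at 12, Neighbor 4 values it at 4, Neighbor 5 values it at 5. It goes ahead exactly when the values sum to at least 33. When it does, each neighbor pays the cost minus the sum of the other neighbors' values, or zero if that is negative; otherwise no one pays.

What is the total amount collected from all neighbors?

17

Total value 37 ≥ cost 33, so it is built.
Neighbor 1: others sum to 27; max(0, 33 - 27) = 6.
Neighbor 2: others sum to 31; max(0, 33 - 31) = 2.
Neighbor 3: others sum to 25; max(0, 33 - 25) = 8.
Neighbor 4: others sum to 33; max(0, 33 - 33) = 0.
Neighbor 5: others sum to 32; max(0, 33 - 32) = 1.
Total collected = 6 + 2 + 8 + 0 + 1 = 17.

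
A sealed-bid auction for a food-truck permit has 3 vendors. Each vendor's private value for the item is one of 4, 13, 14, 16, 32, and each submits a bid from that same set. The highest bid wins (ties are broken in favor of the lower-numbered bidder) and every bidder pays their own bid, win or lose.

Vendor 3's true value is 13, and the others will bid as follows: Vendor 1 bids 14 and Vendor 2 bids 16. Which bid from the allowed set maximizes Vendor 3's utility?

4

Bid 4: loses but pays 4, utility -4.
Bid 13: loses but pays 13, utility -13.
Bid 14: loses but pays 14, utility -14.
Bid 16: loses but pays 16, utility -16.
Bid 32: wins, pays 32, utility 13 - 32 = -19.
The best choice is 4 with utility -4.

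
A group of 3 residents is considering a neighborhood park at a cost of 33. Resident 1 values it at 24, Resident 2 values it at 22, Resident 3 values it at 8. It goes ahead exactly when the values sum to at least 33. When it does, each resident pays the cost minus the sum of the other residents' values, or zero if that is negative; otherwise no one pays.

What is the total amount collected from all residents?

Total value 54 ≥ cost 33, so it is built.
Resident 1: others sum to 30; max(0, 33 - 30) = 3.
Resident 2: others sum to 32; max(0, 33 - 32) = 1.
Resident 3: others sum to 46; max(0, 33 - 46) = 0.
Total collected = 3 + 1 + 0 = 4.

4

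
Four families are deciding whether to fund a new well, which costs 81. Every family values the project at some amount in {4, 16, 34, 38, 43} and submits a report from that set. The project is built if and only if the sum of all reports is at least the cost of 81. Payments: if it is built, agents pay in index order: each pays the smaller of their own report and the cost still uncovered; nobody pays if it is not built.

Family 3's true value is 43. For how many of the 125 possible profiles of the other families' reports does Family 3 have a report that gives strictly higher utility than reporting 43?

Others report (4, 4, 38): truth gives 0; report 38 gives 5 > 0. Violating.
Others report (4, 4, 43): truth gives 0; report 34 gives 9 > 0. Violating.
Others report (4, 16, 34): truth gives 0; report 34 gives 9 > 0. Violating.
Others report (4, 16, 38): truth gives 0; report 34 gives 9 > 0. Violating.
Others report (4, 4, 4): truth gives 0; no alternative beats it.
Others report (4, 4, 16): truth gives 0; no alternative beats it.
(Checking all 125 profiles: 77 have a profitable deviation, 48 do not.)

77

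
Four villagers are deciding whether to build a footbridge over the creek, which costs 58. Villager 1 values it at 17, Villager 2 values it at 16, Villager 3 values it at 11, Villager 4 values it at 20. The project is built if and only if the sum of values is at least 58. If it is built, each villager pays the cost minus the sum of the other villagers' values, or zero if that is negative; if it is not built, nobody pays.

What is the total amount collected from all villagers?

Total value 64 ≥ cost 58, so it is built.
Villager 1: others sum to 47; max(0, 58 - 47) = 11.
Villager 2: others sum to 48; max(0, 58 - 48) = 10.
Villager 3: others sum to 53; max(0, 58 - 53) = 5.
Villager 4: others sum to 44; max(0, 58 - 44) = 14.
Total collected = 11 + 10 + 5 + 14 = 40.

40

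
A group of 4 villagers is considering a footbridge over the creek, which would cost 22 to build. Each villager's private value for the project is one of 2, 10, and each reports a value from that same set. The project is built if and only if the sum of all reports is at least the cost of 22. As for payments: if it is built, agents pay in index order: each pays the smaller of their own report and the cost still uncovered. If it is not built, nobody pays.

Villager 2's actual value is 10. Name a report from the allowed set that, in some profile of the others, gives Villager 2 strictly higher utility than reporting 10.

2

Suppose Villager 1 reports 2, Villager 3 reports 10 and Villager 4 reports 10.
Report 10: project built, pays 10, utility 10 - 10 = 0.
Report 2: project built, pays 2, utility 10 - 2 = 8.
So reporting 2 beats truth here (8 > 0).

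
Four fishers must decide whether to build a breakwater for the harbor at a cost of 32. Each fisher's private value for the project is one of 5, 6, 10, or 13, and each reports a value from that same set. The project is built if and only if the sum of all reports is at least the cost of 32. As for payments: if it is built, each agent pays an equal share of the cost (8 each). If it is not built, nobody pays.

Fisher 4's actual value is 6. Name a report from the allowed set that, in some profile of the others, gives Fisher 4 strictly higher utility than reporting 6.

Suppose Fisher 1 reports 6, Fisher 2 reports 10 and Fisher 3 reports 10.
Report 6: project built, pays 8, utility 6 - 8 = -2.
Report 5: project not built, utility 0.
So reporting 5 beats truth here (0 > -2).

5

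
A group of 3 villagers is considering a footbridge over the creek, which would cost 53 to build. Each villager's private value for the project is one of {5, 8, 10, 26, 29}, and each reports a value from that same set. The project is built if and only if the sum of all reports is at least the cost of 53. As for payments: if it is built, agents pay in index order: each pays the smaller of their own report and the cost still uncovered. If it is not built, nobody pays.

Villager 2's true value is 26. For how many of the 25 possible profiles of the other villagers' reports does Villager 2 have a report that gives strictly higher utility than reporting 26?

Others report (26, 26): truth gives 0; report 5 gives 21 > 0. Violating.
Others report (26, 29): truth gives 0; report 5 gives 21 > 0. Violating.
Others report (29, 26): truth gives 2; report 5 gives 21 > 2. Violating.
Others report (29, 29): truth gives 2; report 5 gives 21 > 2. Violating.
Others report (5, 5): truth gives 0; no alternative beats it.
Others report (5, 8): truth gives 0; no alternative beats it.
(Checking all 25 profiles: 4 have a profitable deviation, 21 do not.)

4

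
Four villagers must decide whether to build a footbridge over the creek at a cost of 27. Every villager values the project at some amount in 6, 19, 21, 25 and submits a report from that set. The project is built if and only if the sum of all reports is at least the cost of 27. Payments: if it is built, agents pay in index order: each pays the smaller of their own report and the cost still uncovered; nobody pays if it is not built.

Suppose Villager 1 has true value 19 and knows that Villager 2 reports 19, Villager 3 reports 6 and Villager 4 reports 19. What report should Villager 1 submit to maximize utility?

Report 6: project built, pays 6, utility 19 - 6 = 13.
Report 19: project built, pays 19, utility 19 - 19 = 0.
Report 21: project built, pays 21, utility 19 - 21 = -2.
Report 25: project built, pays 25, utility 19 - 25 = -6.
The best choice is 6 with utility 13.

6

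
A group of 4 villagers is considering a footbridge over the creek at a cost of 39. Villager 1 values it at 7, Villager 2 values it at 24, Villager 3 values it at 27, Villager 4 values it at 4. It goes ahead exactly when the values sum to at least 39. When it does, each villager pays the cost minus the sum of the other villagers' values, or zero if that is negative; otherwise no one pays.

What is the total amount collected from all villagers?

Total value 62 ≥ cost 39, so it is built.
Villager 1: others sum to 55; max(0, 39 - 55) = 0.
Villager 2: others sum to 38; max(0, 39 - 38) = 1.
Villager 3: others sum to 35; max(0, 39 - 35) = 4.
Villager 4: others sum to 58; max(0, 39 - 58) = 0.
Total collected = 0 + 1 + 4 + 0 = 5.

5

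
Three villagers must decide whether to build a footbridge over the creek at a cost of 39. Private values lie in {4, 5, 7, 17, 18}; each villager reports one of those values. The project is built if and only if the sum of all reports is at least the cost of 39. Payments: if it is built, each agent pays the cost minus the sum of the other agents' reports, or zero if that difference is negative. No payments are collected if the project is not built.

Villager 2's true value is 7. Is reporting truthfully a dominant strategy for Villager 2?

Check each profile of the others' reports and compare truth against every alternative report.
Others report (18, 18): truth gives 4, best alternative gives 4.
Others report (17, 18): truth gives 3, best alternative gives 3.
Others report (18, 17): truth gives 3, best alternative gives 3.
Others report (17, 17): truth gives 2, best alternative gives 2.
Others report (4, 4): truth gives 0, best alternative gives 0.
Others report (4, 5): truth gives 0, best alternative gives 0.
(Remaining 19 profiles checked similarly; truth is weakly best in each.)
In every case the truthful report is at least as good as any alternative, so it is a dominant strategy.

Yes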